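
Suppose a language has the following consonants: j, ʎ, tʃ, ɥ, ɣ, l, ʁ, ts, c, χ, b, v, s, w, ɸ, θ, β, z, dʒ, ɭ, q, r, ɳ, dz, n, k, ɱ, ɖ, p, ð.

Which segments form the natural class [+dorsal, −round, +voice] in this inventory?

j, ʎ, ɣ, ʁ

Checking each segment against [+dorsal], [−round], [+voice]: /j/ (palatal glide), /ʎ/ (palatal lateral approximant), /ɣ/ (voiced velar fricative), /ʁ/ (voiced uvular fricative) satisfy every feature; every other segment in the inventory fails at least one.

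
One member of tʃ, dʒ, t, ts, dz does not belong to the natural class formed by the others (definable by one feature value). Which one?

t

The remaining segments after removing /t/ share [+delayed release]; /t/ (voiceless alveolar stop) is [-delayed release]. For every other candidate removal, the leftover set fails to share any single feature value that the removed segment lacks.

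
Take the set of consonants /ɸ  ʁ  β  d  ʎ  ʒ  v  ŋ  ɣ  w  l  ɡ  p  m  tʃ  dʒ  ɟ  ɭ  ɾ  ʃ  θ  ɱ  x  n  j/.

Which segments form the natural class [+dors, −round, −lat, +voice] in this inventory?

ʁ, ŋ, ɣ, ɡ, ɟ, j

Eliminate segments failing any feature: /ɸ, β, d, ʒ, v, l, p, m, tʃ, dʒ, ɭ, ɾ, ʃ, θ, ɱ, n/ are [−dorsal]; /ʎ/ is [+lateral]; /w/ is [+round]; /x/ is [−voice]. The remaining /ʁ, ŋ, ɣ, ɡ, ɟ, j/ satisfy [+dorsal], [−round], [−lateral], [+voice].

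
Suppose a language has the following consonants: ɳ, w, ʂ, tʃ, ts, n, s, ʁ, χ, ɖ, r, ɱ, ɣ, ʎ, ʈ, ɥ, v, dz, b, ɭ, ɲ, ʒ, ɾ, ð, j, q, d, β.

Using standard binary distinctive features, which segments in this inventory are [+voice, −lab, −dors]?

ɳ, n, ɖ, r, dz, ɭ, ʒ, ɾ, ð, d

Checking each segment against [+voice], [−labial], [−dorsal]: /ɳ/ (retroflex nasal), /n/ (alveolar nasal), /ɖ/ (voiced retroflex stop), /r/ (alveolar trill), /dz/ (voiced alveolar affricate), /ɭ/ (retroflex lateral approximant), among others, satisfy every feature; every other segment in the inventory fails at least one.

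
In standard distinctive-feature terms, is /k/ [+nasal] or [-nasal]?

As the voiceless velar stop, /k/ is [-nasal].

[-nasal]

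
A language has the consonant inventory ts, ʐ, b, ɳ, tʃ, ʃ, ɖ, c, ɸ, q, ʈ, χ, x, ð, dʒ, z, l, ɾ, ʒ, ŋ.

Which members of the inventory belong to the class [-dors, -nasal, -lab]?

Eliminate segments failing any feature: /b, ɸ/ are [+labial]; /ɳ/ is [+nasal]; /c, q, χ, x, ŋ/ are [+dorsal]. The remaining /ts, ʐ, tʃ, ʃ, ɖ, ʈ, ð, dʒ, z, l, ɾ, ʒ/ satisfy [-dorsal], [-nasal], [-labial].

ts, ʐ, tʃ, ʃ, ɖ, ʈ, ð, dʒ, z, l, ɾ, ʒ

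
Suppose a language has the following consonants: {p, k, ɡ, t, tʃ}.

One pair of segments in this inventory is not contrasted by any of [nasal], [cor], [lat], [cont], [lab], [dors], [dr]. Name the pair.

On the given features, /ɡ/ and /k/ have an identical profile: [-nasal], [-coronal], [-lateral], [-continuant], [-labial], [+dorsal], [-delayed release]. No other two segments in the inventory coincide on all 7 features. (They do differ in [voice], which is not among the given features.)

ɡ, k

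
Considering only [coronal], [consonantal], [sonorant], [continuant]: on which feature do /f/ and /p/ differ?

[continuant]

The two segments share [-coronal], [+consonantal], [-sonorant]. The only feature from the list on which they differ: /f/ is [+continuant] while /p/ is [-continuant].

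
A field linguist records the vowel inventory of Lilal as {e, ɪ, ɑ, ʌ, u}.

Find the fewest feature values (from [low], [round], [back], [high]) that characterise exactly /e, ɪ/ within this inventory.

/e, ɪ/ are exactly the [-back] segments in the inventory, so a single feature suffices.

[-back]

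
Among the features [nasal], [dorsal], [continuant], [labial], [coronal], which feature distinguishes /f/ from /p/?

[continuant]

/f/ is the voiceless labiodental fricative and /p/ is the voiceless bilabial stop. Both are [-nasal], [-dorsal], [+labial], [-coronal]. /f/ is [+continuant] while /p/ is [-continuant], so the distinguishing feature is [continuant].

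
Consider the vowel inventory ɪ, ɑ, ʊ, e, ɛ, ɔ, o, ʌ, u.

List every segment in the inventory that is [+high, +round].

Eliminate segments failing any feature: /ɪ/ is [-round]; /ɑ, e, ɛ, ɔ, o, ʌ/ are [-high]. The remaining /ʊ, u/ satisfy [+high], [+round].

ʊ, u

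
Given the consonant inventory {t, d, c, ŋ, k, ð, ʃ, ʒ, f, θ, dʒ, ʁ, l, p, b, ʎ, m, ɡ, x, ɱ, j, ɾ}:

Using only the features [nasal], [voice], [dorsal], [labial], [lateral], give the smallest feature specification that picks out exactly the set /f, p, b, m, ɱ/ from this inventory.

[+labial]

/f, p, b, m, ɱ/ are exactly the [+labial] segments in the inventory, so a single feature suffices.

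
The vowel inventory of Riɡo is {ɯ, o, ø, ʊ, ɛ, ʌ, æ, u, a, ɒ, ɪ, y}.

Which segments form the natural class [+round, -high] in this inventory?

o, ø, ɒ

Eliminate segments failing any feature: /ɯ, ɛ, ʌ, æ, a, ɪ/ are [-round]; /ʊ, u, y/ are [+high]. The remaining /o, ø, ɒ/ satisfy [+round], [-high].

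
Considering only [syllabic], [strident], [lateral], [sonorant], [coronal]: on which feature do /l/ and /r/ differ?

The two segments share [−syllabic], [−strident], [+sonorant], [+coronal]. The only feature from the list on which they differ: /l/ is [+lateral] while /r/ is [−lateral].

[lateral]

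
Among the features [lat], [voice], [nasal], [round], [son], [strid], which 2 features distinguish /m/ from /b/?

[sonorant], [nasal]

The two segments share [-lateral], [+voice], [-round], [-strident]. The only features from the list on which they differ: /m/ is [+sonorant] while /b/ is [-sonorant]; /m/ is [+nasal] while /b/ is [-nasal].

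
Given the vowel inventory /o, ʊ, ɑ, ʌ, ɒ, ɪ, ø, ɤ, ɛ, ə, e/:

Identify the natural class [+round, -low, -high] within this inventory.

Eliminate segments failing any feature: /ʊ/ is [+high]; /ɑ, ʌ, ɪ, ɤ, ɛ, ə, e/ are [-round]; /ɒ/ is [+low]. The remaining /o, ø/ satisfy [+round], [-low], [-high].

o, ø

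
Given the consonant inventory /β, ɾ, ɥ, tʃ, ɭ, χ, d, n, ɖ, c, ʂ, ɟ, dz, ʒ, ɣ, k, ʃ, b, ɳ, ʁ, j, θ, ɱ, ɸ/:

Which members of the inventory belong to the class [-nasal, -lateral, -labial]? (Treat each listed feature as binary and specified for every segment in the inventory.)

ɾ, tʃ, χ, d, ɖ, c, ʂ, ɟ, dz, ʒ, ɣ, k, ʃ, ʁ, j, θ

First, the [-nasal] segments are /β, ɾ, ɥ, tʃ, ɭ, χ, d, ɖ, c, ʂ, ɟ, dz, ʒ, ɣ, k, ʃ, b, ʁ, j, θ, ɸ/.
Within that set, [-lateral] gives /β, ɾ, ɥ, tʃ, χ, d, ɖ, c, ʂ, ɟ, dz, ʒ, ɣ, k, ʃ, b, ʁ, j, θ, ɸ/.
Intersecting with [-labial] leaves /ɾ, tʃ, χ, d, ɖ, c, ʂ, ɟ, dz, ʒ, ɣ, k, ʃ, ʁ, j, θ/.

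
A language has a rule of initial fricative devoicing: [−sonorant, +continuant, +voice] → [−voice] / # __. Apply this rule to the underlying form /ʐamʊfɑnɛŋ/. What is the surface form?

Only the initial segment /ʐ/ is both word-initial and matches the structural description. It is a voiced retroflex fricative, so [−sonorant, +continuant, +voice] holds; changing it to [−voice] with all other features held fixed yields /ʂ/ (voiceless retroflex fricative). No other segment meets both the structural description and the environment, so the output is [ʂamʊfɑnɛŋ].

[ʂamʊfɑnɛŋ]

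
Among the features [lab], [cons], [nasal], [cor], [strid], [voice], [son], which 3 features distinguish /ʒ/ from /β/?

[strident], [labial], [coronal]

The two segments share [+consonantal], [-nasal], [+voice], [-sonorant]. The only features from the list on which they differ: /ʒ/ is [+strident] while /β/ is [-strident]; /ʒ/ is [-labial] while /β/ is [+labial]; /ʒ/ is [+coronal] while /β/ is [-coronal].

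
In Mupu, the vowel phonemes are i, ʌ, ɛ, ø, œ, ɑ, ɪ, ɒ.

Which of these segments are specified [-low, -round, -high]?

Checking each segment against [-low], [-round], [-high]: /ʌ/ (mid back unrounded lax vowel), /ɛ/ (mid front unrounded lax vowel) satisfy every feature; every other segment in the inventory fails at least one.

ʌ, ɛ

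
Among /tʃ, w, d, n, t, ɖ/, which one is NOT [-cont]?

/w/ is the labial-velar glide, which is [+continuant]; the rest — /n, t, tʃ, d, ɖ/ — are [-continuant].

w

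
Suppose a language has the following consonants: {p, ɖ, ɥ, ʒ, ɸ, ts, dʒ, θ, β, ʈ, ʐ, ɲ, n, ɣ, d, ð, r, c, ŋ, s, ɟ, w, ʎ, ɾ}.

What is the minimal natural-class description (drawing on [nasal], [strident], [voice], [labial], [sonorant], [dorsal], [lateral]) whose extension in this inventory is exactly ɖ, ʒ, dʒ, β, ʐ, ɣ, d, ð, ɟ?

[-sonorant, +voice]

Every target segment is [-sonorant], [+voice]; each remaining inventory member fails at least one of these. Each conjunct is needed — [+voice] alone would also admit /ɥ, ɲ, n, r, …/; [-sonorant] alone would also admit /p, ɸ, ts, θ, …/ — and no other single listed feature has exactly this extension, so two is the minimum.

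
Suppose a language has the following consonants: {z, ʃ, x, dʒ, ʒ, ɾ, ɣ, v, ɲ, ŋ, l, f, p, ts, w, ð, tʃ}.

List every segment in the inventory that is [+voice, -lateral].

z, dʒ, ʒ, ɾ, ɣ, v, ɲ, ŋ, w, ð

Among the inventory, the [+voice] segments are /z, dʒ, ʒ, ɾ, ɣ, v, ɲ, ŋ, l, w, ð/.
Within that set, [-lateral] leaves /z, dʒ, ʒ, ɾ, ɣ, v, ɲ, ŋ, w, ð/.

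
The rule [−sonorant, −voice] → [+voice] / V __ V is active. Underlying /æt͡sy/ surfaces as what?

/t͡s/ satisfies [−sonorant, −voice] and sits in V __ V. The [+voice] counterpart of the voiceless alveolar affricate is /d͡z/. Other segments in /æt͡sy/ either fail the structural description or are not in the environment, so the surface form is [æd͡zy].

[æd͡zy]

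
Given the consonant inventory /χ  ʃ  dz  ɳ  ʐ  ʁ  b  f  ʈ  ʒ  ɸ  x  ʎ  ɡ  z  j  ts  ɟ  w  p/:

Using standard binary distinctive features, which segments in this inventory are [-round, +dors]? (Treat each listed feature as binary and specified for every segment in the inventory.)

Among the inventory, the [-round] segments are /χ, ʃ, dz, ɳ, ʐ, ʁ, b, f, ʈ, ʒ, ɸ, x, ʎ, ɡ, z, j, ts, ɟ, p/.
Intersecting with [+dorsal] leaves /χ, ʁ, x, ʎ, ɡ, j, ɟ/.

χ, ʁ, x, ʎ, ɡ, j, ɟ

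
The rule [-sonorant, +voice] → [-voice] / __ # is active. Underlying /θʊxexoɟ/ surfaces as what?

/ɟ/ satisfies [-sonorant, +voice] and sits in __ #. The [-voice] counterpart of the voiced palatal stop is /c/. Other segments in /θʊxexoɟ/ either fail the structural description or are not in the environment, so the surface form is [θʊxexoc].

[θʊxexoc]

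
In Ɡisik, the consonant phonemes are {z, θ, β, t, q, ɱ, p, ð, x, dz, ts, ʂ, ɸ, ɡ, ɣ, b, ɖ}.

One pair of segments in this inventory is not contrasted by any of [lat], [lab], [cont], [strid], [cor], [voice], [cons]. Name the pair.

b, ɱ

On the given features, /b/ and /ɱ/ have an identical profile: [-lateral], [+labial], [-continuant], [-strident], [-coronal], [+voice], [+consonantal]. No other two segments in the inventory coincide on all 7 features. (They do differ in [sonorant] and [nasal], which are not among the given features.)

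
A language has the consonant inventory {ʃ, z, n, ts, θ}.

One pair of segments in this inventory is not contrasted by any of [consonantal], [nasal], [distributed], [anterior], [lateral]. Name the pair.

ts, z

On the given features, /ts/ and /z/ have an identical profile: [+consonantal], [−nasal], [−distributed], [+anterior], [−lateral]. No other two segments in the inventory coincide on all 5 features. (They do differ in [voice] and [continuant], which are not among the given features.)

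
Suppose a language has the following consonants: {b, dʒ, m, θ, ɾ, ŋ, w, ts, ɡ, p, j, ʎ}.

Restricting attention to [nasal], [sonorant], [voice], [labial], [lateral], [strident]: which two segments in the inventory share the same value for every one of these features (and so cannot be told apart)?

/j/ (palatal glide) and /ɾ/ (alveolar tap) are both [−nasal], [+sonorant], [+voice], [−labial], [−lateral], [−strident], so none of the listed features separates them. (They do differ in [dorsal], which is not among the given features.) Every other pair in the inventory differs on at least one listed feature.

j, ɾ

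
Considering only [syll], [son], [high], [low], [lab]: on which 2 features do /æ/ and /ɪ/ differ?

[high], [low]

/æ/ (low front unrounded vowel) and /ɪ/ (high front unrounded lax vowel) agree on [+syllabic], [+sonorant], [−labial]. They differ on [high] (/æ/ [−], /ɪ/ [+]), [low] (/æ/ [+], /ɪ/ [−]).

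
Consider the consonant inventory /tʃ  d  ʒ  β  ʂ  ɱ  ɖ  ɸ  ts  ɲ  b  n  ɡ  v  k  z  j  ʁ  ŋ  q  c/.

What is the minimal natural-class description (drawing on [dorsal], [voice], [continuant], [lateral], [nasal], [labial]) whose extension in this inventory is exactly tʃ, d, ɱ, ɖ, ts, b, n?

The class [−continuant], [−dorsal] has exactly /tʃ, d, ɱ, ɖ, ts, b, n/ as its extension in this inventory. No smaller conjunction from the listed features achieves this: [−dorsal] alone would also admit /ʒ, β, ʂ, ɸ, …/; [−continuant] alone would also admit /ɲ, ɡ, k, ŋ, …/; and checking the remaining single features turns up none with this extension.

[−continuant, −dorsal]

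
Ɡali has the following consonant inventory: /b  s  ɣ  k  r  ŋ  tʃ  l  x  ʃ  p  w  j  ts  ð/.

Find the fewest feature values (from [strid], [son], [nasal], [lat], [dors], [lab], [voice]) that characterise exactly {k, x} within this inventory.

[−voice, +dors]

Every target segment is [−voice], [+dorsal]; each remaining inventory member fails at least one of these. Each conjunct is needed — [+dorsal] alone would also admit /ɣ, ŋ, w, j/; [−voice] alone would also admit /s, tʃ, ʃ, p, …/ — and no other single listed feature has exactly this extension, so two is the minimum.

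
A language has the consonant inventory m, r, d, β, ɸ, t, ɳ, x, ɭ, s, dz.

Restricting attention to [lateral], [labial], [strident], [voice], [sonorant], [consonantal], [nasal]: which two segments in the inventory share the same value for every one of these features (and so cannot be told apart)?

x, t

On the given features, /x/ and /t/ have an identical profile: [−lateral], [−labial], [−strident], [−voice], [−sonorant], [+consonantal], [−nasal]. No other two segments in the inventory coincide on all 7 features. (They do differ in [continuant], [coronal] and [dorsal], which are not among the given features.)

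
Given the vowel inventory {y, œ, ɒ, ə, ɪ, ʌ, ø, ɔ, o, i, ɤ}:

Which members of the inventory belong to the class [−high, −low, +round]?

œ, ø, ɔ, o

Eliminate segments failing any feature: /y, ɪ, i/ are [+high]; /ɒ/ is [+low]; /ə, ʌ, ɤ/ are [−round]. The remaining /œ, ø, ɔ, o/ satisfy [−high], [−low], [+round].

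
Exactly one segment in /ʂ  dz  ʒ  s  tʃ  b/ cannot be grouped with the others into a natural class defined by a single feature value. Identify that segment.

b

/ʒ, s, dz, tʃ, ʂ/ are all [+strident], but /b/ (voiced bilabial stop) is [−strident]. No other single segment can be removed to leave a set sharing one feature value that the removed segment lacks, so /b/ is the odd one out.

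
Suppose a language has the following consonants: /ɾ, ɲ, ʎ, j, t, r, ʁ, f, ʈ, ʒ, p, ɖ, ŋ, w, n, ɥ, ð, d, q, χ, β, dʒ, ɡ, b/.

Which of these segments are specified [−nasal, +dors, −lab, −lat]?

Checking each segment against [−nasal], [+dorsal], [−labial], [−lateral]: /j/ (palatal glide), /ʁ/ (voiced uvular fricative), /q/ (voiceless uvular stop), /χ/ (voiceless uvular fricative), /ɡ/ (voiced velar stop) satisfy every feature; every other segment in the inventory fails at least one.

j, ʁ, q, χ, ɡ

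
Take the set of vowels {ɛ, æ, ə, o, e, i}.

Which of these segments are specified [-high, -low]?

Eliminate segments failing any feature: /æ/ is [+low]; /i/ is [+high]. The remaining /ɛ, ə, o, e/ satisfy [-high], [-low].

ɛ, ə, o, e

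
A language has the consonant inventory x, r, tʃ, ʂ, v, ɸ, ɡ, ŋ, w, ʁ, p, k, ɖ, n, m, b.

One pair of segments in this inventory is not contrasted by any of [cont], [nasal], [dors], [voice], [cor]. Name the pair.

/w/ (labial-velar glide) and /ʁ/ (voiced uvular fricative) are both [+continuant], [-nasal], [+dorsal], [+voice], [-coronal], so none of the listed features separates them. (They do differ in [labial], [round] and [high], which are not among the given features.) Every other pair in the inventory differs on at least one listed feature.

w, ʁ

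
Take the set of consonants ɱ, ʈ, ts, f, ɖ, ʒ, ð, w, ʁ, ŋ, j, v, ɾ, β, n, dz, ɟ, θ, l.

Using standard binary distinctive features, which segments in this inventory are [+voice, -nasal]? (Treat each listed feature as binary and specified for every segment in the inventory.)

Checking each segment against [+voice], [-nasal]: /ɖ/ (voiced retroflex stop), /ʒ/ (voiced postalveolar fricative), /ð/ (voiced dental fricative), /w/ (labial-velar glide), /ʁ/ (voiced uvular fricative), /j/ (palatal glide), among others, satisfy every feature; every other segment in the inventory fails at least one.

ɖ, ʒ, ð, w, ʁ, j, v, ɾ, β, dz, ɟ, l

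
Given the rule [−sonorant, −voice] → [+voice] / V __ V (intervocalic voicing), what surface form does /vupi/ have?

Only /p/ occurs between two vowels (/u/ __ /i/) and matches the structural description. It is a voiceless bilabial stop, so [−sonorant, −voice] holds; changing it to [+voice] with all other features held fixed yields /b/ (voiced bilabial stop). No other segment meets both the structural description and the environment, so the output is [vubi].

[vubi]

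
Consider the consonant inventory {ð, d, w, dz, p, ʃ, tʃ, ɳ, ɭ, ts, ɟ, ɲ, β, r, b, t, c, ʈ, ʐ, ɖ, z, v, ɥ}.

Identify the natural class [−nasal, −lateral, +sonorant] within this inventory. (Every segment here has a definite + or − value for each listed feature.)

Eliminate segments failing any feature: /ð, d, dz, p, ʃ, tʃ, ts, ɟ, β, b, t, c, ʈ, ʐ, ɖ, z, v/ are [−sonorant]; /ɳ, ɲ/ are [+nasal]; /ɭ/ is [+lateral]. The remaining /w, r, ɥ/ satisfy [−nasal], [−lateral], [+sonorant].

w, r, ɥ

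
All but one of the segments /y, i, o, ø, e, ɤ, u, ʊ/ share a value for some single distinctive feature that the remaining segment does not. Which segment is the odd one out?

/o, i, u, y, ø, ɤ, e/ are all [+tense], but /ʊ/ (high back rounded lax vowel) is [−tense]. No other single segment can be removed to leave a set sharing one feature value that the removed segment lacks, so /ʊ/ is the odd one out.

ʊ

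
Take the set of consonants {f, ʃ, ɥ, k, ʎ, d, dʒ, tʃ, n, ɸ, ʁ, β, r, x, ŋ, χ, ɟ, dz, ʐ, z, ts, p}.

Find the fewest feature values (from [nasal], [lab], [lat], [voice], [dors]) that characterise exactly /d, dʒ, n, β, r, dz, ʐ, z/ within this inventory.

Every target segment is [+voice], [-dorsal]; each remaining inventory member fails at least one of these. Each conjunct is needed — [-dorsal] alone would also admit /f, ʃ, tʃ, ɸ, …/; [+voice] alone would also admit /ɥ, ʎ, ʁ, ŋ, …/ — and no other single listed feature has exactly this extension, so two is the minimum.

[+voice, -dors]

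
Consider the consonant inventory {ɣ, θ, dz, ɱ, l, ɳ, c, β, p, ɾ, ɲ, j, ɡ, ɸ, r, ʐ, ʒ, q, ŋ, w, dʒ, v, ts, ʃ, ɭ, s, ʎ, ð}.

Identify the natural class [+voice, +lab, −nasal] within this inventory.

β, w, v

Eliminate segments failing any feature: /ɣ, dz, l, ɳ, ɾ, ɲ, j, ɡ, r, ʐ, ʒ, ŋ, dʒ, ɭ, ʎ, ð/ are [−labial]; /θ, c, p, ɸ, q, ts, ʃ, s/ are [−voice]; /ɱ/ is [+nasal]. The remaining /β, w, v/ satisfy [+voice], [+labial], [−nasal].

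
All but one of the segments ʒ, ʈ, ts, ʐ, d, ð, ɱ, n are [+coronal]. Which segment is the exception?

Every segment except /ɱ/ is [+coronal]. /ɱ/ (labiodental nasal) is [−coronal], so it is the exception.

ɱ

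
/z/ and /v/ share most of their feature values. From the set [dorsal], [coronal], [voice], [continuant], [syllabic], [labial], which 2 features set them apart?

/z/ is the voiced alveolar fricative and /v/ is the voiced labiodental fricative. Both are [−dorsal], [+voice], [+continuant], [−syllabic]. /z/ is [−labial] while /v/ is [+labial]; /z/ is [+coronal] while /v/ is [−coronal], so the distinguishing features are [labial], [coronal].

[labial], [coronal]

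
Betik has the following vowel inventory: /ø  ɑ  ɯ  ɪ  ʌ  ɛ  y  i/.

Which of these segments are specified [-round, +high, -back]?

ɪ, i

Among the inventory, the [-round] segments are /ɑ, ɯ, ɪ, ʌ, ɛ, i/.
Of those, [+high] gives /ɯ, ɪ, i/.
Within that set, [-back] leaves /ɪ, i/.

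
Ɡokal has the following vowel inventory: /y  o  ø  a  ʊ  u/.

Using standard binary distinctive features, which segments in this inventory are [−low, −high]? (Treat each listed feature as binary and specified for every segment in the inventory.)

o, ø

Checking each segment against [−low], [−high]: /o/ (mid back rounded tense vowel), /ø/ (mid front rounded tense vowel) satisfy every feature; every other segment in the inventory fails at least one.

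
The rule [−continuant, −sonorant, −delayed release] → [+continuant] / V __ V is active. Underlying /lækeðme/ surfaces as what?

The only segment in the rule's environment that also matches [−continuant, −sonorant, −delayed release] is /k/. Applying [+continuant] turns the voiceless velar stop into /x/ (voiceless velar fricative), giving [læxeðme].

[læxeðme]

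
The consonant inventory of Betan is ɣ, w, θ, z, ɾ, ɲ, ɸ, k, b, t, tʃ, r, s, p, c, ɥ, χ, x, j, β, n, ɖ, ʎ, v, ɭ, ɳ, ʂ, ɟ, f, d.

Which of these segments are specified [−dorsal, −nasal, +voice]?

z, ɾ, b, r, β, ɖ, v, ɭ, d

The [−dorsal] segments are /θ, z, ɾ, ɸ, b, t, tʃ, r, s, p, β, n, ɖ, v, ɭ, ɳ, ʂ, f, d/.
Intersecting with [−nasal] gives /θ, z, ɾ, ɸ, b, t, tʃ, r, s, p, β, ɖ, v, ɭ, ʂ, f, d/.
Intersecting with [+voice] leaves /z, ɾ, b, r, β, ɖ, v, ɭ, d/.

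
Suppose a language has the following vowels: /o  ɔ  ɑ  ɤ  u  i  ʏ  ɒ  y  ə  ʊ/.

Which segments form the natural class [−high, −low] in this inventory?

The [−high] segments are /o, ɔ, ɑ, ɤ, ɒ, ə/.
Among these, [−low] leaves /o, ɔ, ɤ, ə/.

o, ɔ, ɤ, ə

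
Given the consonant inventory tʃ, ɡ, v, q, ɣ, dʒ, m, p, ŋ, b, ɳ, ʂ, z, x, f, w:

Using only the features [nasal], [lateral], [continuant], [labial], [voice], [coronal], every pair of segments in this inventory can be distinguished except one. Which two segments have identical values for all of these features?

Both /w/ and /v/ are [-nasal], [-lateral], [+continuant], [+labial], [+voice], [-coronal]. Since the list omits [sonorant], [round] and [dorsal] — which do distinguish the labial-velar glide from the voiced labiodental fricative — this pair collapses; all other pairs remain distinct.

w, v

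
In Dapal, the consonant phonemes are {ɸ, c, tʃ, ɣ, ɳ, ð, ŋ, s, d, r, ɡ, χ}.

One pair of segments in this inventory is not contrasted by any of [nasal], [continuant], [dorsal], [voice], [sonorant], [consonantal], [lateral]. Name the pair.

ɸ, s

/ɸ/ (voiceless bilabial fricative) and /s/ (voiceless alveolar fricative) are both [−nasal], [+continuant], [−dorsal], [−voice], [−sonorant], [+consonantal], [−lateral], so none of the listed features separates them. (They do differ in [strident], [labial] and [coronal], which are not among the given features.) Every other pair in the inventory differs on at least one listed feature.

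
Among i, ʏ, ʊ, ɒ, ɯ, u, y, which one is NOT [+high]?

Every segment except /ɒ/ is [+high]. /ɒ/ (low back rounded vowel) is [−high], so it is the exception.

ɒ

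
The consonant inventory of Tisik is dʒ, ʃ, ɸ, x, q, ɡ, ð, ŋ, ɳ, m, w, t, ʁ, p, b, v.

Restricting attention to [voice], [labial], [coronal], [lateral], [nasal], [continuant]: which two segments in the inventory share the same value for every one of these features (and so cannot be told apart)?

/v/ (voiced labiodental fricative) and /w/ (labial-velar glide) are both [+voice], [+labial], [−coronal], [−lateral], [−nasal], [+continuant], so none of the listed features separates them. (They do differ in [sonorant], [round] and [dorsal], which are not among the given features.) Every other pair in the inventory differs on at least one listed feature.

v, w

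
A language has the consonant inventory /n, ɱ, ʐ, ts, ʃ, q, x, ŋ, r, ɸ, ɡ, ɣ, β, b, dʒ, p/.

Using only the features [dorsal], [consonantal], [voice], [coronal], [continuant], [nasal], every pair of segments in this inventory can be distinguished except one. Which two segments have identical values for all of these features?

/ʐ/ (voiced retroflex fricative) and /r/ (alveolar trill) are both [-dorsal], [+consonantal], [+voice], [+coronal], [+continuant], [-nasal], so none of the listed features separates them. (They do differ in [sonorant], [strident] and [anterior], which are not among the given features.) Every other pair in the inventory differs on at least one listed feature.

ʐ, r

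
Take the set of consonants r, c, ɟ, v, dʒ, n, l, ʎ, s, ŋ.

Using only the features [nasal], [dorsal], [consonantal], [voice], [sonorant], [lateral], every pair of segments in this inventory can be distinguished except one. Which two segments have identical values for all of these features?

Both /dʒ/ and /v/ are [−nasal], [−dorsal], [+consonantal], [+voice], [−sonorant], [−lateral]. Since the list omits [continuant], [labial] and [coronal] — which do distinguish the voiced postalveolar affricate from the voiced labiodental fricative — this pair collapses; all other pairs remain distinct.

dʒ, v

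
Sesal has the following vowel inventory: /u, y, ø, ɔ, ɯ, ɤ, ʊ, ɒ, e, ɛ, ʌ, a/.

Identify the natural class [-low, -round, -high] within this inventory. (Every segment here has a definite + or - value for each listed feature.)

Checking each segment against [-low], [-round], [-high]: /ɤ/ (mid back unrounded tense vowel), /e/ (mid front unrounded tense vowel), /ɛ/ (mid front unrounded lax vowel), /ʌ/ (mid back unrounded lax vowel) satisfy every feature; every other segment in the inventory fails at least one.

ɤ, e, ɛ, ʌ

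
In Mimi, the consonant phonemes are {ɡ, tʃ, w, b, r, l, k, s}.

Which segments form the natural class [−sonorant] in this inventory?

ɡ, tʃ, b, k, s

The feature [sonorant] marks segments produced without turbulent airflow (nasals, liquids, glides, vowels). In this inventory /ɡ, tʃ, b, k, s/ lack that property, so they are [−sonorant]; /w, r, l/ are [+sonorant].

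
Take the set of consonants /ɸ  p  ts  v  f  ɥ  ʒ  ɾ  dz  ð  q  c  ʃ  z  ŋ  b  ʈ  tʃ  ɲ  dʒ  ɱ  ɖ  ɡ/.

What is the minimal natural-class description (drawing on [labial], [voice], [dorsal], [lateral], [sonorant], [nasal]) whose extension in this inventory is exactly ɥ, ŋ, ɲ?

[+sonorant, +dorsal]

/ɥ, ŋ, ɲ/ are all [+sonorant], [+dorsal], and no other segment in the inventory matches both values. Dropping any one of them over-generates: [+dorsal] alone would also admit /q, c, ɡ/; [+sonorant] alone would also admit /ɾ, ɱ/. No other single listed feature picks out exactly this set either, so fewer than two features will not do.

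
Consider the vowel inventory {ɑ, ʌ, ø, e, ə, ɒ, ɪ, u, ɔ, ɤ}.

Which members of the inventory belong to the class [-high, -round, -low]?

ʌ, e, ə, ɤ

Checking each segment against [-high], [-round], [-low]: /ʌ/ (mid back unrounded lax vowel), /e/ (mid front unrounded tense vowel), /ə/ (mid central vowel (schwa)), /ɤ/ (mid back unrounded tense vowel) satisfy every feature; every other segment in the inventory fails at least one.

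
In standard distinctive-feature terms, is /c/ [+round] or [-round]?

/c/ is the voiceless palatal stop, hence [-round].

[-round]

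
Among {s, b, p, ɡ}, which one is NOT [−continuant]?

s

/s/ is the voiceless alveolar fricative, which is [+continuant]; the rest — /ɡ, b, p/ — are [−continuant].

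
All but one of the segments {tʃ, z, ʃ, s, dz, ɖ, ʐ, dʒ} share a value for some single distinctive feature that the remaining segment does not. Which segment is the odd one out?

[strident] groups all but one: /ʐ, ʃ, s, z, dʒ, dz, tʃ/ share [+strident] while /ɖ/ (voiced retroflex stop) alone is [−strident]. Removing any other segment would not leave a single-feature class that excludes it.

ɖ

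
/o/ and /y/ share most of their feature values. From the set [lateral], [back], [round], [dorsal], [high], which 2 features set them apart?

The two segments share [-lateral], [+round], [+dorsal]. The only features from the list on which they differ: /o/ is [-high] while /y/ is [+high]; /o/ is [+back] while /y/ is [-back].

[high], [back]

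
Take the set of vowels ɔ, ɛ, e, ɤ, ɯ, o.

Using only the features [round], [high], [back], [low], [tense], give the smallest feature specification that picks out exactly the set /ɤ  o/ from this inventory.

[−high, +back, +tense]

The class [−high], [+back], [+tense] has exactly /ɤ, o/ as its extension in this inventory. No smaller conjunction from the listed features achieves this: [+back, +tense] alone would also admit /ɯ/; [−high, +tense] alone would also admit /e/; [−high, +back] alone would also admit /ɔ/; and checking the remaining two-feature bundles turns up none with this extension.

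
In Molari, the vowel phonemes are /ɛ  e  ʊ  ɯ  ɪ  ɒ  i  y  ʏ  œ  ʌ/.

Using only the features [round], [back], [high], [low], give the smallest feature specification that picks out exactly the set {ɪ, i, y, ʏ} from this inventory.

[+high, −back]

The class [+high], [−back] has exactly /ɪ, i, y, ʏ/ as its extension in this inventory. No smaller conjunction from the listed features achieves this: [−back] alone would also admit /ɛ, e, œ/; [+high] alone would also admit /ʊ, ɯ/; and checking the remaining single features turns up none with this extension.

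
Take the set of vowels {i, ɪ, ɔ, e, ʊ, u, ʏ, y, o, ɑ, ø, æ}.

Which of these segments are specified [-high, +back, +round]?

ɔ, o

Eliminate segments failing any feature: /i, ɪ, ʊ, u, ʏ, y/ are [+high]; /e, ø, æ/ are [-back]; /ɑ/ is [-round]. The remaining /ɔ, o/ satisfy [-high], [+back], [+round].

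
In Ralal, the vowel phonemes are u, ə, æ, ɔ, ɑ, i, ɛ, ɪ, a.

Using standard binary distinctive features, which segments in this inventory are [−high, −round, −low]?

The [−high] segments are /ə, æ, ɔ, ɑ, ɛ, a/.
Of those, [−round] gives /ə, æ, ɑ, ɛ, a/.
Within that set, [−low] leaves /ə, ɛ/.

ə, ɛ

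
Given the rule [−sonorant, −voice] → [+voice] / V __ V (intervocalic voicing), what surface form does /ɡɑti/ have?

[ɡɑdi]

The only segment in the rule's environment that also matches [−sonorant, −voice] is /t/. Applying [+voice] turns the voiceless alveolar stop into /d/ (voiced alveolar stop), giving [ɡɑdi].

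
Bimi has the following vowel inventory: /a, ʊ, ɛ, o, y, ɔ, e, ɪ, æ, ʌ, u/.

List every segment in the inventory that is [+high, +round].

Eliminate segments failing any feature: /a, ɛ, o, ɔ, e, æ, ʌ/ are [-high]; /ɪ/ is [-round]. The remaining /ʊ, y, u/ satisfy [+high], [+round].

ʊ, y, u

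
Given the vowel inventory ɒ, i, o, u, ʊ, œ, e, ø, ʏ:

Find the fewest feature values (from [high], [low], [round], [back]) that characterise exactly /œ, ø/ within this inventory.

[-high, -back, +round]

Every target segment is [-high], [-back], [+round]; each remaining inventory member fails at least one of these. Each conjunct is needed — [-back, +round] alone would also admit /ʏ/; [-high, +round] alone would also admit /ɒ, o/; [-high, -back] alone would also admit /e/ — and no other combination of two listed features has exactly this extension, so three is the minimum.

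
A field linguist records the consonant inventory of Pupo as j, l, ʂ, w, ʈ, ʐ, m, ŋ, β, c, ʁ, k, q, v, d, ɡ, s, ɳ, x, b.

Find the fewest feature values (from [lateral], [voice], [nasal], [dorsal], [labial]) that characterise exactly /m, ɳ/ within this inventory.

[+nasal, −dorsal]

/m, ɳ/ are all [+nasal], [−dorsal], and no other segment in the inventory matches both values. Dropping any one of them over-generates: [−dorsal] alone would also admit /l, ʂ, ʈ, ʐ, …/; [+nasal] alone would also admit /ŋ/. No other single listed feature picks out exactly this set either, so fewer than two features will not do.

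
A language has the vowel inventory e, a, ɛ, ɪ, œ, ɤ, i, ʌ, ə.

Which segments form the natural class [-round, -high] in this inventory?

e, a, ɛ, ɤ, ʌ, ə

Eliminate segments failing any feature: /ɪ, i/ are [+high]; /œ/ is [+round]. The remaining /e, a, ɛ, ɤ, ʌ, ə/ satisfy [-round], [-high].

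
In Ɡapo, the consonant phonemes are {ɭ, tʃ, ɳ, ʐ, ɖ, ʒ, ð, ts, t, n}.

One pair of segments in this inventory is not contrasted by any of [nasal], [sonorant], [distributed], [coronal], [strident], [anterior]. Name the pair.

tʃ, ʒ

/tʃ/ (voiceless postalveolar affricate) and /ʒ/ (voiced postalveolar fricative) are both [−nasal], [−sonorant], [+distributed], [+coronal], [+strident], [−anterior], so none of the listed features separates them. (They do differ in [voice] and [continuant], which are not among the given features.) Every other pair in the inventory differs on at least one listed feature.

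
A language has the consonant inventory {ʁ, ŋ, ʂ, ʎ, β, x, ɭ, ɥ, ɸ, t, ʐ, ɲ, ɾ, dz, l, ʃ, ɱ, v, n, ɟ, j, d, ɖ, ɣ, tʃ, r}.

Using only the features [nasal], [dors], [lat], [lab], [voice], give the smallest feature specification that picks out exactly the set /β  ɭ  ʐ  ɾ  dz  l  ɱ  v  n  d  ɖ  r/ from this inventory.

The class [+voice], [-dorsal] has exactly /β, ɭ, ʐ, ɾ, dz, l, ɱ, v, n, d, ɖ, r/ as its extension in this inventory. No smaller conjunction from the listed features achieves this: [-dorsal] alone would also admit /ʂ, ɸ, t, ʃ, …/; [+voice] alone would also admit /ʁ, ŋ, ʎ, ɥ, …/; and checking the remaining single features turns up none with this extension.

[+voice, -dors]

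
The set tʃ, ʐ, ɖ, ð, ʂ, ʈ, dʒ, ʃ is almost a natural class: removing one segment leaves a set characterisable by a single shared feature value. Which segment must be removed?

ð

[anterior] groups all but one: /tʃ, ʈ, dʒ, ʃ, ʂ, ʐ, ɖ/ share [−anterior] while /ð/ (voiced dental fricative) alone is [+anterior]. Removing any other segment would not leave a single-feature class that excludes it.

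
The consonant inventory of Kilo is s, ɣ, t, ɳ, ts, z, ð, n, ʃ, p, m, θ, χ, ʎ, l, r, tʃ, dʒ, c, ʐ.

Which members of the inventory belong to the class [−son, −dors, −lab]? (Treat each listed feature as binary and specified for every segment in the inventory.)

Eliminate segments failing any feature: /ɣ, χ, c/ are [+dorsal]; /ɳ, n, m, ʎ, l, r/ are [+sonorant]; /p/ is [+labial]. The remaining /s, t, ts, z, ð, ʃ, θ, tʃ, dʒ, ʐ/ satisfy [−sonorant], [−dorsal], [−labial].

s, t, ts, z, ð, ʃ, θ, tʃ, dʒ, ʐ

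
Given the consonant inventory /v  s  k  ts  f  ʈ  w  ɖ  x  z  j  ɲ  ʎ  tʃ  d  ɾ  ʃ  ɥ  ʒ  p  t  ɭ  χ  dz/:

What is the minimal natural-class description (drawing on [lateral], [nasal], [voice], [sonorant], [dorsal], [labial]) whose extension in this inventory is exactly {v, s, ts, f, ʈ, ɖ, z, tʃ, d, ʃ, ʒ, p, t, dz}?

[-sonorant, -dorsal]

The class [-sonorant], [-dorsal] has exactly /v, s, ts, f, ʈ, ɖ, z, tʃ, d, ʃ, ʒ, p, t, dz/ as its extension in this inventory. No smaller conjunction from the listed features achieves this: [-dorsal] alone would also admit /ɾ, ɭ/; [-sonorant] alone would also admit /k, x, χ/; and checking the remaining single features turns up none with this extension.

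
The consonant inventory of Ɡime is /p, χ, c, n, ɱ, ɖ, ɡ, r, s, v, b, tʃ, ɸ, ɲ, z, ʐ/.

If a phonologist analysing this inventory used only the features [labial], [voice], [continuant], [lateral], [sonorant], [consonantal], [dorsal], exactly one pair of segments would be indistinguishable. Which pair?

ʐ, z

/ʐ/ (voiced retroflex fricative) and /z/ (voiced alveolar fricative) are both [-labial], [+voice], [+continuant], [-lateral], [-sonorant], [+consonantal], [-dorsal], so none of the listed features separates them. (They do differ in [anterior], which is not among the given features.) Every other pair in the inventory differs on at least one listed feature.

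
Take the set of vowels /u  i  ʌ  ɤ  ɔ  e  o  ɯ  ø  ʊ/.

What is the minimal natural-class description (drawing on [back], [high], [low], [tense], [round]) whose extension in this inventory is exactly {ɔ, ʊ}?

Every target segment is [+round], [−tense]; each remaining inventory member fails at least one of these. Each conjunct is needed — [−tense] alone would also admit /ʌ/; [+round] alone would also admit /u, o, ø/ — and no other single listed feature has exactly this extension, so two is the minimum.

[+round, −tense]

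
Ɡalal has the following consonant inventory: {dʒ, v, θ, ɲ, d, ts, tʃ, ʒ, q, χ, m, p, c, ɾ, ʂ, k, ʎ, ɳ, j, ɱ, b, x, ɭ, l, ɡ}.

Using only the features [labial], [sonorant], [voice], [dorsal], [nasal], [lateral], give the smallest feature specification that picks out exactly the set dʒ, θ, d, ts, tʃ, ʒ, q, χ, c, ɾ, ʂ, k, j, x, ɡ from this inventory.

[−nasal, −lateral, −labial]

/dʒ, θ, d, ts, tʃ, ʒ, q, χ, c, ɾ, ʂ, k, j, x, ɡ/ are all [−nasal], [−lateral], [−labial], and no other segment in the inventory matches all three values. Dropping any one of them over-generates: [−lateral, −labial] alone would also admit /ɲ, ɳ/; [−nasal, −labial] alone would also admit /ʎ, ɭ, l/; [−nasal, −lateral] alone would also admit /v, p, b/. No other combination of two listed features picks out exactly this set either, so fewer than three features will not do.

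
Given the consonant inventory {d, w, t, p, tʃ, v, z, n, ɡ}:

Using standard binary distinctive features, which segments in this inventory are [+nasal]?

The feature [nasal] marks segments produced with velum lowered (airflow through the nose). In this inventory /n/ has that property, so it is [+nasal]; /d, w, t, p, tʃ, v, z, ɡ/ are [-nasal].

n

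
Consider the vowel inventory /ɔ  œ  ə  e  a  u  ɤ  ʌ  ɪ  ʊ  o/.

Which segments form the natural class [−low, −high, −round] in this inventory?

Eliminate segments failing any feature: /ɔ, œ, o/ are [+round]; /a/ is [+low]; /u, ɪ, ʊ/ are [+high]. The remaining /ə, e, ɤ, ʌ/ satisfy [−low], [−high], [−round].

ə, e, ɤ, ʌ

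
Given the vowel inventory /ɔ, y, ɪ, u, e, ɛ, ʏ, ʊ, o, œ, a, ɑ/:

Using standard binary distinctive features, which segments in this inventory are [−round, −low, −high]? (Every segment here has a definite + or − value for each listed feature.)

First, the [−round] segments are /ɪ, e, ɛ, a, ɑ/.
Among these, [−low] gives /ɪ, e, ɛ/.
Of those, [−high] leaves /e, ɛ/.

e, ɛ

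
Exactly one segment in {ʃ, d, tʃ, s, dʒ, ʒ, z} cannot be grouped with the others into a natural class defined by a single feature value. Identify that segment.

d

/ʒ, z, s, ʃ, dʒ, tʃ/ are all [+strident], but /d/ (voiced alveolar stop) is [−strident]. No other single segment can be removed to leave a set sharing one feature value that the removed segment lacks, so /d/ is the odd one out.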